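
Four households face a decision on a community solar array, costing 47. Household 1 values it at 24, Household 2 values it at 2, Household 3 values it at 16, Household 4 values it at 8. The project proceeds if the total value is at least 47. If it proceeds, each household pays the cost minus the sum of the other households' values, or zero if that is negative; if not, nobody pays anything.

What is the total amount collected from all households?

39

Total value 50 ≥ cost 47, so it is built.
Household 1: others sum to 26; max(0, 47 - 26) = 21.
Household 2: others sum to 48; max(0, 47 - 48) = 0.
Household 3: others sum to 34; max(0, 47 - 34) = 13.
Household 4: others sum to 42; max(0, 47 - 42) = 5.
Total collected = 21 + 0 + 13 + 5 = 39.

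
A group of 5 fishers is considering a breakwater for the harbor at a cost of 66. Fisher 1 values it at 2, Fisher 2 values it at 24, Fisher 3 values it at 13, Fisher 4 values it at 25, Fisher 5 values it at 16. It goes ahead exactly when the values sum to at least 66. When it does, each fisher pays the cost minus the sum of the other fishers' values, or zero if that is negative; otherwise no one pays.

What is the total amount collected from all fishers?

Total value 80 ≥ cost 66, so it is built.
Fisher 1: others sum to 78; max(0, 66 - 78) = 0.
Fisher 2: others sum to 56; max(0, 66 - 56) = 10.
Fisher 3: others sum to 67; max(0, 66 - 67) = 0.
Fisher 4: others sum to 55; max(0, 66 - 55) = 11.
Fisher 5: others sum to 64; max(0, 66 - 64) = 2.
Total collected = 0 + 10 + 0 + 11 + 2 = 23.

23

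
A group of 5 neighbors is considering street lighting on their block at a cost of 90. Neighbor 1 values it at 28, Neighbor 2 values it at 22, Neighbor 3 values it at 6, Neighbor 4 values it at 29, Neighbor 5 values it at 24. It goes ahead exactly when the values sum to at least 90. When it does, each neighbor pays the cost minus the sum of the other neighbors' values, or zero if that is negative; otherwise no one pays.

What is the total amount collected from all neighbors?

Total value 109 ≥ cost 90, so it is built.
Neighbor 1: others sum to 81; max(0, 90 - 81) = 9.
Neighbor 2: others sum to 87; max(0, 90 - 87) = 3.
Neighbor 3: others sum to 103; max(0, 90 - 103) = 0.
Neighbor 4: others sum to 80; max(0, 90 - 80) = 10.
Neighbor 5: others sum to 85; max(0, 90 - 85) = 5.
Total collected = 9 + 3 + 0 + 10 + 5 = 27.

27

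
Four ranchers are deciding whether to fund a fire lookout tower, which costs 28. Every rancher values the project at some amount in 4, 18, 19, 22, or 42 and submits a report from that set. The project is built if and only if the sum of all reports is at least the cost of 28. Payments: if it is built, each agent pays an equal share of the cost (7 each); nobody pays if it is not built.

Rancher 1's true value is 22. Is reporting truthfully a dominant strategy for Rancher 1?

Yes

Check each profile of the others' reports and compare truth against every alternative report.
Others report (4, 4, 4): truth gives 15, best alternative gives 15.
Others report (4, 4, 18): truth gives 15, best alternative gives 15.
Others report (4, 4, 19): truth gives 15, best alternative gives 15.
Others report (4, 4, 22): truth gives 15, best alternative gives 15.
Others report (4, 4, 42): truth gives 15, best alternative gives 15.
Others report (4, 18, 4): truth gives 15, best alternative gives 15.
(Remaining 119 profiles checked similarly; truth is weakly best in each.)
In every case the truthful report is at least as good as any alternative, so it is a dominant strategy.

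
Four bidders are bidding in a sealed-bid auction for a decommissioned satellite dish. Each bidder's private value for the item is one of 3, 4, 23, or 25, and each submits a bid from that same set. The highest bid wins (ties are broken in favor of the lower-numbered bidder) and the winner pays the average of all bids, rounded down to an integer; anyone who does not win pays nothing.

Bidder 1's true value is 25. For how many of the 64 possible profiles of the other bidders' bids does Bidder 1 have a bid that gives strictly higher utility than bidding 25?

11

Others bid (3, 3, 3): truth gives 17; bid 3 gives 22 > 17. Violating.
Others bid (3, 3, 4): truth gives 17; bid 4 gives 22 > 17. Violating.
Others bid (3, 4, 3): truth gives 17; bid 4 gives 22 > 17. Violating.
Others bid (3, 4, 4): truth gives 16; bid 4 gives 22 > 16. Violating.
Others bid (3, 3, 23): truth gives 12; no alternative beats it.
Others bid (3, 3, 25): truth gives 11; no alternative beats it.
(Checking all 64 profiles: 11 have a profitable deviation, 53 do not.)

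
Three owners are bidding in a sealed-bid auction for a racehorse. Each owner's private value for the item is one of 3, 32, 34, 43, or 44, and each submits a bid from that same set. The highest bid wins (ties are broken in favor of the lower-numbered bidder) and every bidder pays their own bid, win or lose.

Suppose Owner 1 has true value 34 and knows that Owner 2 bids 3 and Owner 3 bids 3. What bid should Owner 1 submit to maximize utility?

3

Bid 3: wins, pays 3, utility 34 - 3 = 31.
Bid 32: wins, pays 32, utility 34 - 32 = 2.
Bid 34: wins, pays 34, utility 34 - 34 = 0.
Bid 43: wins, pays 43, utility 34 - 43 = -9.
Bid 44: wins, pays 44, utility 34 - 44 = -10.
The best choice is 3 with utility 31.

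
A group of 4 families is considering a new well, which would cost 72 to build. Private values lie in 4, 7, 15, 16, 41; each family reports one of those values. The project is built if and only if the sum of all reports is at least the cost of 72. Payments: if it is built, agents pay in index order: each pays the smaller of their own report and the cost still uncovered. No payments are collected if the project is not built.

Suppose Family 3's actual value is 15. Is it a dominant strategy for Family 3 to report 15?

No

Consider the case where Family 1 reports 4, Family 2 reports 41 and Family 4 reports 41.
Truthful report 15: project built, pays 15, utility 15 - 15 = 0.
Report 4 instead: project built, pays 4, utility 15 - 4 = 11.
Since 11 > 0, reporting 4 is strictly better here, so truthful reporting is not dominant.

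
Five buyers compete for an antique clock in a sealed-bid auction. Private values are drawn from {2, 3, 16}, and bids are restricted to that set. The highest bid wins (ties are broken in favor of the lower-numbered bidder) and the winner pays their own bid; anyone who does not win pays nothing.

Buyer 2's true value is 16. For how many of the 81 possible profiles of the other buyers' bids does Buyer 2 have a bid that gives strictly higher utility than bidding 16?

8

Others bid (2, 2, 2, 2): truth gives 0; bid 3 gives 13 > 0. Violating.
Others bid (2, 2, 2, 3): truth gives 0; bid 3 gives 13 > 0. Violating.
Others bid (2, 2, 3, 2): truth gives 0; bid 3 gives 13 > 0. Violating.
Others bid (2, 2, 3, 3): truth gives 0; bid 3 gives 13 > 0. Violating.
Others bid (2, 2, 2, 16): truth gives 0; no alternative beats it.
Others bid (2, 2, 3, 16): truth gives 0; no alternative beats it.
(Checking all 81 profiles: 8 have a profitable deviation, 73 do not.)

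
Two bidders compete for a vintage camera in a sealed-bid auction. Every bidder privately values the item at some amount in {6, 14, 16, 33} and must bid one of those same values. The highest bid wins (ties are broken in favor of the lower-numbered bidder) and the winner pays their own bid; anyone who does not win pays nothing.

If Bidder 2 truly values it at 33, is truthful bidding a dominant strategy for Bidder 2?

No

Consider the case where Bidder 1 bids 6.
Truthful bid 33: wins, pays 33, utility 33 - 33 = 0.
Bid 14 instead: wins, pays 14, utility 33 - 14 = 19.
Since 19 > 0, bidding 14 is strictly better here, so truthful bidding is not dominant.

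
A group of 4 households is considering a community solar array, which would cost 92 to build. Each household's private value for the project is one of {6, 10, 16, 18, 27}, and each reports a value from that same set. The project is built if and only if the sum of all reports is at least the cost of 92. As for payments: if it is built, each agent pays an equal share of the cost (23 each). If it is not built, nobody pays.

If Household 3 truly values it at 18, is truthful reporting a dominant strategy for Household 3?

Consider the case where Household 1 reports 27, Household 2 reports 27 and Household 4 reports 27.
Truthful report 18: project built, pays 23, utility 18 - 23 = -5.
Report 6 instead: project not built, utility 0.
Since 0 > -5, reporting 6 is strictly better here, so truthful reporting is not dominant.

No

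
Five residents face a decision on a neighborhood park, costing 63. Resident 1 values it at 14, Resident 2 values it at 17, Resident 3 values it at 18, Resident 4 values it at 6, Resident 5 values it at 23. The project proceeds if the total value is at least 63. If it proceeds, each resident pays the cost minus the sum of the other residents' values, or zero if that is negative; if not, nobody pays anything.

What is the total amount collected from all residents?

Total value 78 ≥ cost 63, so it is built.
Resident 1: others sum to 64; max(0, 63 - 64) = 0.
Resident 2: others sum to 61; max(0, 63 - 61) = 2.
Resident 3: others sum to 60; max(0, 63 - 60) = 3.
Resident 4: others sum to 72; max(0, 63 - 72) = 0.
Resident 5: others sum to 55; max(0, 63 - 55) = 8.
Total collected = 0 + 2 + 3 + 0 + 8 = 13.

13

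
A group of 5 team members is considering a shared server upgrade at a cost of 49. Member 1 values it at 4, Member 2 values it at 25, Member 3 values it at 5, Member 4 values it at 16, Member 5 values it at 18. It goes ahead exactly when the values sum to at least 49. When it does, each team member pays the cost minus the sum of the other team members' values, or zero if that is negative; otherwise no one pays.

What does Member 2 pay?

6

Total value 68 ≥ cost 49, so the project is built.
The other team members' values sum to 43.
Cost minus that sum is 49 - 43 = 6.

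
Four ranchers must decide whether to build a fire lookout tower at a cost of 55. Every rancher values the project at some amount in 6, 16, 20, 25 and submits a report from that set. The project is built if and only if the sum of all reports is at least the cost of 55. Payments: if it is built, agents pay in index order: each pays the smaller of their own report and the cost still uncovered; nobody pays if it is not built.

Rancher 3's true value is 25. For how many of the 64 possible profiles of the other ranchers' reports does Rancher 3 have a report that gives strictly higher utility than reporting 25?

Others report (6, 6, 25): truth gives 0; report 20 gives 5 > 0. Violating.
Others report (6, 16, 16): truth gives 0; report 20 gives 5 > 0. Violating.
Others report (6, 16, 20): truth gives 0; report 16 gives 9 > 0. Violating.
Others report (6, 16, 25): truth gives 0; report 16 gives 9 > 0. Violating.
Others report (6, 6, 6): truth gives 0; no alternative beats it.
Others report (6, 6, 16): truth gives 0; no alternative beats it.
(Checking all 64 profiles: 50 have a profitable deviation, 14 do not.)

50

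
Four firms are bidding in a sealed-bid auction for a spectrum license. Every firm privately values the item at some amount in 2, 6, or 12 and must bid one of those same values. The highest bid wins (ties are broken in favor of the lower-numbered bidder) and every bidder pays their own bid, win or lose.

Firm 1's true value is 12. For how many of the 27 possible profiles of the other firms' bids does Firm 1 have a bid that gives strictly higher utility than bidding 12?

Others bid (2, 2, 2): truth gives 0; bid 2 gives 10 > 0. Violating.
Others bid (2, 2, 6): truth gives 0; bid 6 gives 6 > 0. Violating.
Others bid (2, 6, 2): truth gives 0; bid 6 gives 6 > 0. Violating.
Others bid (2, 6, 6): truth gives 0; bid 6 gives 6 > 0. Violating.
Others bid (2, 2, 12): truth gives 0; no alternative beats it.
Others bid (2, 6, 12): truth gives 0; no alternative beats it.
(Checking all 27 profiles: 8 have a profitable deviation, 19 do not.)

8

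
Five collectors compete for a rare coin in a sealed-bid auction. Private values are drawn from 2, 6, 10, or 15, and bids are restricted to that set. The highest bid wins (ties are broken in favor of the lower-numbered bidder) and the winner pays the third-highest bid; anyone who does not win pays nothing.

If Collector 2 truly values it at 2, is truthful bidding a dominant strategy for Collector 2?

Check each profile of the others' bids and compare truth against every alternative bid.
Others bid (2, 2, 6, 6): truth gives 0, best alternative gives -4.
Others bid (2, 6, 2, 6): truth gives 0, best alternative gives -4.
Others bid (2, 6, 6, 2): truth gives 0, best alternative gives -4.
Others bid (2, 6, 6, 6): truth gives 0, best alternative gives -4.
Others bid (2, 2, 2, 2): truth gives 0, best alternative gives 0.
Others bid (2, 2, 2, 6): truth gives 0, best alternative gives 0.
(Remaining 250 profiles checked similarly; truth is weakly best in each.)
In every case the truthful bid is at least as good as any alternative, so it is a dominant strategy.

Yes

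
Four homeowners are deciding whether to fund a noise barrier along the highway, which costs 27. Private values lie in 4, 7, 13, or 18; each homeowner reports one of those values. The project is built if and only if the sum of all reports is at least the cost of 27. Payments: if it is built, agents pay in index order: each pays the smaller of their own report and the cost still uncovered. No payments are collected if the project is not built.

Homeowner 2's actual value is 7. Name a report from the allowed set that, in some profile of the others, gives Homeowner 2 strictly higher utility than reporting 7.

4

Suppose Homeowner 1 reports 4, Homeowner 3 reports 4 and Homeowner 4 reports 18.
Report 7: project built, pays 7, utility 7 - 7 = 0.
Report 4: project built, pays 4, utility 7 - 4 = 3.
So reporting 4 beats truth here (3 > 0).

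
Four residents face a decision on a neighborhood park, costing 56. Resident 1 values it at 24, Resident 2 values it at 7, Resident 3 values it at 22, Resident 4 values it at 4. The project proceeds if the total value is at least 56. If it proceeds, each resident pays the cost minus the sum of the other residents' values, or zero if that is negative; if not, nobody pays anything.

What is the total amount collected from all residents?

Total value 57 ≥ cost 56, so it is built.
Resident 1: others sum to 33; max(0, 56 - 33) = 23.
Resident 2: others sum to 50; max(0, 56 - 50) = 6.
Resident 3: others sum to 35; max(0, 56 - 35) = 21.
Resident 4: others sum to 53; max(0, 56 - 53) = 3.
Total collected = 23 + 6 + 21 + 3 = 53.

53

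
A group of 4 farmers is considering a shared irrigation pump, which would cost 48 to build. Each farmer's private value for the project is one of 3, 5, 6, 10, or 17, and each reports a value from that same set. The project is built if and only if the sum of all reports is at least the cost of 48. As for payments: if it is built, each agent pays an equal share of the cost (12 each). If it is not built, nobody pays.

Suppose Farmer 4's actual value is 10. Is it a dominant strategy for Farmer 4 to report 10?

No

Consider the case where Farmer 1 reports 5, Farmer 2 reports 17 and Farmer 3 reports 17.
Truthful report 10: project built, pays 12, utility 10 - 12 = -2.
Report 3 instead: project not built, utility 0.
Since 0 > -2, reporting 3 is strictly better here, so truthful reporting is not dominant.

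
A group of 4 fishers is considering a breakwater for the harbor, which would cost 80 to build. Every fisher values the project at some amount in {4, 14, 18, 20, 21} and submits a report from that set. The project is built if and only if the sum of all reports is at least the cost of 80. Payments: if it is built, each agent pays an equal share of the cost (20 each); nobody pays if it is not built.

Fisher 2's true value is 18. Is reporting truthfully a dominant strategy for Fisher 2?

No

Consider the case where Fisher 1 reports 20, Fisher 3 reports 21 and Fisher 4 reports 21.
Truthful report 18: project built, pays 20, utility 18 - 20 = -2.
Report 4 instead: project not built, utility 0.
Since 0 > -2, reporting 4 is strictly better here, so truthful reporting is not dominant.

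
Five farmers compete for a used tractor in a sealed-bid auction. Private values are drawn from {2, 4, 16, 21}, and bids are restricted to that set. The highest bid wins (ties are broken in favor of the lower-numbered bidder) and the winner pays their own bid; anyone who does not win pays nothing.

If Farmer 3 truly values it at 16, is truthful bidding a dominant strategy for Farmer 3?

No

Consider the case where Farmer 1 bids 2, Farmer 2 bids 2, Farmer 4 bids 2 and Farmer 5 bids 2.
Truthful bid 16: wins, pays 16, utility 16 - 16 = 0.
Bid 4 instead: wins, pays 4, utility 16 - 4 = 12.
Since 12 > 0, bidding 4 is strictly better here, so truthful bidding is not dominant.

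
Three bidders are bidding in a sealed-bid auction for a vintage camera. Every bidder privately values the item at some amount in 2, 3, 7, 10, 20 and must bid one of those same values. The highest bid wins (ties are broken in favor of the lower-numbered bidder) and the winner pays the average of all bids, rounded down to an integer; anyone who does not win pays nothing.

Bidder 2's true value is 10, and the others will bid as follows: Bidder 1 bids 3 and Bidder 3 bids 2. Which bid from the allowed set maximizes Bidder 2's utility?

Bid 2: loses, pays 0, utility 0.
Bid 3: loses, pays 0, utility 0.
Bid 7: wins, pays 4, utility 10 - 4 = 6.
Bid 10: wins, pays 5, utility 10 - 5 = 5.
Bid 20: wins, pays 8, utility 10 - 8 = 2.
The best choice is 7 with utility 6.

7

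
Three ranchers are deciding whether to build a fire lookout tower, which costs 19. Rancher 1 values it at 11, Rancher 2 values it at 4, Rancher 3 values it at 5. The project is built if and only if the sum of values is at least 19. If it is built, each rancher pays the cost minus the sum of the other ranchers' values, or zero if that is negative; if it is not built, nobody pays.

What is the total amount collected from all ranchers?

17

Total value 20 ≥ cost 19, so it is built.
Rancher 1: others sum to 9; max(0, 19 - 9) = 10.
Rancher 2: others sum to 16; max(0, 19 - 16) = 3.
Rancher 3: others sum to 15; max(0, 19 - 15) = 4.
Total collected = 10 + 3 + 4 = 17.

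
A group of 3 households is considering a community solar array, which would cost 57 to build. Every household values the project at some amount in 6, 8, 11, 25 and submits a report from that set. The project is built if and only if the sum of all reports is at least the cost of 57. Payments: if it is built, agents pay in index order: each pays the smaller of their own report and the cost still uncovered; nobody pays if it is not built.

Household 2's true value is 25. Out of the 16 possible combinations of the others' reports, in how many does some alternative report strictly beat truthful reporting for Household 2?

1

Others report (25, 25): truth gives 0; report 8 gives 17 > 0. Violating.
Others report (6, 6): truth gives 0; no alternative beats it.
Others report (6, 8): truth gives 0; no alternative beats it.
(Checking all 16 profiles: 1 has a profitable deviation, 15 do not.)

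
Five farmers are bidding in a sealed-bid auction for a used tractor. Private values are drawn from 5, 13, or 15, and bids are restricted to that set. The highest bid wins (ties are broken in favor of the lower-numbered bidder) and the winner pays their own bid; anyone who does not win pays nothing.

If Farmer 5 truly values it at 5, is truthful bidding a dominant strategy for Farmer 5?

Yes

Check each profile of the others' bids and compare truth against every alternative bid.
Others bid (5, 5, 5, 5): truth gives 0, best alternative gives -8.
Others bid (5, 5, 5, 13): truth gives 0, best alternative gives 0.
Others bid (5, 5, 5, 15): truth gives 0, best alternative gives 0.
Others bid (5, 5, 13, 5): truth gives 0, best alternative gives 0.
Others bid (5, 5, 13, 13): truth gives 0, best alternative gives 0.
Others bid (5, 5, 13, 15): truth gives 0, best alternative gives 0.
(Remaining 75 profiles checked similarly; truth is weakly best in each.)
In every case the truthful bid is at least as good as any alternative, so it is a dominant strategy.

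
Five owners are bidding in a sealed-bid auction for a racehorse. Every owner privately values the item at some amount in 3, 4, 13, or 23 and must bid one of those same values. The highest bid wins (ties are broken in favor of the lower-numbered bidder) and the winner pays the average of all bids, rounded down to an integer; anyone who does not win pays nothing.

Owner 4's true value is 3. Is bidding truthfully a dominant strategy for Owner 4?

Check each profile of the others' bids and compare truth against every alternative bid.
Others bid (3, 3, 3, 3): truth gives 0, best alternative gives 0.
Others bid (3, 3, 3, 4): truth gives 0, best alternative gives 0.
Others bid (3, 3, 3, 13): truth gives 0, best alternative gives 0.
Others bid (3, 3, 3, 23): truth gives 0, best alternative gives 0.
Others bid (3, 3, 4, 3): truth gives 0, best alternative gives 0.
Others bid (3, 3, 4, 4): truth gives 0, best alternative gives 0.
(Remaining 250 profiles checked similarly; truth is weakly best in each.)
In every case the truthful bid is at least as good as any alternative, so it is a dominant strategy.

Yes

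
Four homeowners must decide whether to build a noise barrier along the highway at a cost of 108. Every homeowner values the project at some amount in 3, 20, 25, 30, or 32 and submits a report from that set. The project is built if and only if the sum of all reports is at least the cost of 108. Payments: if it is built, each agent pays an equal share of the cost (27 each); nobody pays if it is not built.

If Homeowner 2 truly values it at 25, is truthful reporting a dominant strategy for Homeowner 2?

No

Consider the case where Homeowner 1 reports 20, Homeowner 3 reports 32 and Homeowner 4 reports 32.
Truthful report 25: project built, pays 27, utility 25 - 27 = -2.
Report 3 instead: project not built, utility 0.
Since 0 > -2, reporting 3 is strictly better here, so truthful reporting is not dominant.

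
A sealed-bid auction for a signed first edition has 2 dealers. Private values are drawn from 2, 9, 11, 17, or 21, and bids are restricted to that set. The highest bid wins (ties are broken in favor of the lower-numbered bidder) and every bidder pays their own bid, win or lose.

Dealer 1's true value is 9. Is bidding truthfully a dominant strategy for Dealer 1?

No

Consider the case where Dealer 2 bids 2.
Truthful bid 9: wins, pays 9, utility 9 - 9 = 0.
Bid 2 instead: wins, pays 2, utility 9 - 2 = 7.
Since 7 > 0, bidding 2 is strictly better here, so truthful bidding is not dominant.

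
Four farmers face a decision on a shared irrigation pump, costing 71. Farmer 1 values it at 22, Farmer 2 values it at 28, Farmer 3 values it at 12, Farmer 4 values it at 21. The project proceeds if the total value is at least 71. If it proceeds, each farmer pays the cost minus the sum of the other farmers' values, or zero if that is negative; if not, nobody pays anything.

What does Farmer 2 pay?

16

Total value 83 ≥ cost 71, so the project is built.
The other farmers' values sum to 55.
Cost minus that sum is 71 - 55 = 16.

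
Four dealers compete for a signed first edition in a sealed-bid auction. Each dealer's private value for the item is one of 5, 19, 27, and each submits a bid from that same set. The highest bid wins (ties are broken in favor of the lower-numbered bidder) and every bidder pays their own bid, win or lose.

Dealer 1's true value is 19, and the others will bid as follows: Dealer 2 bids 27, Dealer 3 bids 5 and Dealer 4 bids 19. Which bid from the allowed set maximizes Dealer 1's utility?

5

Bid 5: loses but pays 5, utility -5.
Bid 19: loses but pays 19, utility -19.
Bid 27: wins, pays 27, utility 19 - 27 = -8.
The best choice is 5 with utility -5.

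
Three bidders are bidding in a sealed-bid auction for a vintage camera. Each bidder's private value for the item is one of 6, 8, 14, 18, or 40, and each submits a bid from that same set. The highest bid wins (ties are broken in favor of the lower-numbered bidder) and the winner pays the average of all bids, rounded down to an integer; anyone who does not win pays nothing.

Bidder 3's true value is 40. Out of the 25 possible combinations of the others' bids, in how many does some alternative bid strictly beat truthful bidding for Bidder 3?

Others bid (6, 6): truth gives 23; bid 8 gives 34 > 23. Violating.
Others bid (6, 8): truth gives 22; bid 14 gives 31 > 22. Violating.
Others bid (6, 14): truth gives 20; bid 18 gives 28 > 20. Violating.
Others bid (8, 6): truth gives 22; bid 14 gives 31 > 22. Violating.
Others bid (6, 18): truth gives 19; no alternative beats it.
Others bid (6, 40): truth gives 0; no alternative beats it.
(Checking all 25 profiles: 9 have a profitable deviation, 16 do not.)

9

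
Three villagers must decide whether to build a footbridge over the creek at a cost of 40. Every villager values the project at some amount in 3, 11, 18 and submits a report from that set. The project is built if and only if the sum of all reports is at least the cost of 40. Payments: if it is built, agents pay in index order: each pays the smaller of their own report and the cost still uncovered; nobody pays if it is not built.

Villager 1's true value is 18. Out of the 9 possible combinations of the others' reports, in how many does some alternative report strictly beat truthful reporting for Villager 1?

3

Others report (11, 18): truth gives 0; report 11 gives 7 > 0. Violating.
Others report (18, 11): truth gives 0; report 11 gives 7 > 0. Violating.
Others report (18, 18): truth gives 0; report 11 gives 7 > 0. Violating.
Others report (3, 3): truth gives 0; no alternative beats it.
Others report (3, 11): truth gives 0; no alternative beats it.
(Checking all 9 profiles: 3 have a profitable deviation, 6 do not.)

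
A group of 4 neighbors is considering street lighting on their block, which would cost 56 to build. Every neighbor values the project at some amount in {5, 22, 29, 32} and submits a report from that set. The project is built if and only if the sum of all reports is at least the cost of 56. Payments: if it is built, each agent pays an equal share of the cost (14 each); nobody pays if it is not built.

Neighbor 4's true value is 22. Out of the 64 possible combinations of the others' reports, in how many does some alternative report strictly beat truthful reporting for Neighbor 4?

Others report (5, 5, 22): truth gives 0; report 29 gives 8 > 0. Violating.
Others report (5, 22, 5): truth gives 0; report 29 gives 8 > 0. Violating.
Others report (22, 5, 5): truth gives 0; report 29 gives 8 > 0. Violating.
Others report (5, 5, 5): truth gives 0; no alternative beats it.
Others report (5, 5, 29): truth gives 8; no alternative beats it.
(Checking all 64 profiles: 3 have a profitable deviation, 61 do not.)

3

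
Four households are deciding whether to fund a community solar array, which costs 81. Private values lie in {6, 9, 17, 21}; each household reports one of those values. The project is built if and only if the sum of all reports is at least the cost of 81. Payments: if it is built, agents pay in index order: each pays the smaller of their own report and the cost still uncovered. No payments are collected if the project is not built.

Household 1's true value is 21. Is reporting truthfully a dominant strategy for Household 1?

Yes

Check each profile of the others' reports and compare truth against every alternative report.
Others report (6, 6, 6): truth gives 0, best alternative gives 0.
Others report (6, 6, 9): truth gives 0, best alternative gives 0.
Others report (6, 6, 17): truth gives 0, best alternative gives 0.
Others report (6, 6, 21): truth gives 0, best alternative gives 0.
Others report (6, 9, 6): truth gives 0, best alternative gives 0.
Others report (6, 9, 9): truth gives 0, best alternative gives 0.
(Remaining 58 profiles checked similarly; truth is weakly best in each.)
In every case the truthful report is at least as good as any alternative, so it is a dominant strategy.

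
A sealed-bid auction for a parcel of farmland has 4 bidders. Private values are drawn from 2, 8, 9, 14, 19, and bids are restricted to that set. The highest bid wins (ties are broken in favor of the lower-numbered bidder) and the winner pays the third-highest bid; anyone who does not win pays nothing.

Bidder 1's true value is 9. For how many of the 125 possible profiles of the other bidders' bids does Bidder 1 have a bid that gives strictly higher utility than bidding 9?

Others bid (2, 2, 14): truth gives 0; bid 14 gives 7 > 0. Violating.
Others bid (2, 2, 19): truth gives 0; bid 19 gives 7 > 0. Violating.
Others bid (2, 8, 14): truth gives 0; bid 14 gives 1 > 0. Violating.
Others bid (2, 8, 19): truth gives 0; bid 19 gives 1 > 0. Violating.
Others bid (2, 2, 2): truth gives 7; no alternative beats it.
Others bid (2, 2, 8): truth gives 7; no alternative beats it.
(Checking all 125 profiles: 24 have a profitable deviation, 101 do not.)

24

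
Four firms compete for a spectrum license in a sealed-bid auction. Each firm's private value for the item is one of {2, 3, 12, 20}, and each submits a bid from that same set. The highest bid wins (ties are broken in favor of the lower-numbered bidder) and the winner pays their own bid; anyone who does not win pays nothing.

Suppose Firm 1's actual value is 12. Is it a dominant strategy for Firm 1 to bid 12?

Consider the case where Firm 2 bids 2, Firm 3 bids 2 and Firm 4 bids 2.
Truthful bid 12: wins, pays 12, utility 12 - 12 = 0.
Bid 2 instead: wins, pays 2, utility 12 - 2 = 10.
Since 10 > 0, bidding 2 is strictly better here, so truthful bidding is not dominant.

No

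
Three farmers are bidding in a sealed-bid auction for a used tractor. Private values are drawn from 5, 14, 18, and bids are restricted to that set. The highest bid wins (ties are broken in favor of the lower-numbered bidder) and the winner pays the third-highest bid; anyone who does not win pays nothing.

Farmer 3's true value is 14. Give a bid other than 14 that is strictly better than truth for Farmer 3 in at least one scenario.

18

Suppose Farmer 1 bids 5 and Farmer 2 bids 14.
Bid 14: loses, pays 0, utility 0.
Bid 18: wins, pays 5, utility 14 - 5 = 9.
So bidding 18 beats truth here (9 > 0).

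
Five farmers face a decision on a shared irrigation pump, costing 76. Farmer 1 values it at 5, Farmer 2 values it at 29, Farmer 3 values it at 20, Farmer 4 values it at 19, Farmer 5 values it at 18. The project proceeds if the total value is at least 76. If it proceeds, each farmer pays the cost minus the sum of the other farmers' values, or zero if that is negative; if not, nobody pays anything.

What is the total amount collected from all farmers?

Total value 91 ≥ cost 76, so it is built.
Farmer 1: others sum to 86; max(0, 76 - 86) = 0.
Farmer 2: others sum to 62; max(0, 76 - 62) = 14.
Farmer 3: others sum to 71; max(0, 76 - 71) = 5.
Farmer 4: others sum to 72; max(0, 76 - 72) = 4.
Farmer 5: others sum to 73; max(0, 76 - 73) = 3.
Total collected = 0 + 14 + 5 + 4 + 3 = 26.

26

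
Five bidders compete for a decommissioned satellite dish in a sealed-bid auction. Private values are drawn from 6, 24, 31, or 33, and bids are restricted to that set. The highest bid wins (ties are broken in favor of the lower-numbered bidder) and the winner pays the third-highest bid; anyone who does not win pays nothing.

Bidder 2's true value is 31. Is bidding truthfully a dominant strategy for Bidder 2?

No

Consider the case where Bidder 1 bids 6, Bidder 3 bids 6, Bidder 4 bids 6 and Bidder 5 bids 33.
Truthful bid 31: loses, pays 0, utility 0.
Bid 33 instead: wins, pays 6, utility 31 - 6 = 25.
Since 25 > 0, bidding 33 is strictly better here, so truthful bidding is not dominant.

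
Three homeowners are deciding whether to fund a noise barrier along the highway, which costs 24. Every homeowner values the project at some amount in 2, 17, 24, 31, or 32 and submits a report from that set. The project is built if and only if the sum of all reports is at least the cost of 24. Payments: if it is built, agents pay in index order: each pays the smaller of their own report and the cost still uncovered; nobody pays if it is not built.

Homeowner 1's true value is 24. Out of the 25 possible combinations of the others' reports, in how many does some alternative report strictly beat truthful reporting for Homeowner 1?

24

Others report (2, 17): truth gives 0; report 17 gives 7 > 0. Violating.
Others report (2, 24): truth gives 0; report 2 gives 22 > 0. Violating.
Others report (2, 31): truth gives 0; report 2 gives 22 > 0. Violating.
Others report (2, 32): truth gives 0; report 2 gives 22 > 0. Violating.
Others report (2, 2): truth gives 0; no alternative beats it.
(Checking all 25 profiles: 24 have a profitable deviation, 1 does not.)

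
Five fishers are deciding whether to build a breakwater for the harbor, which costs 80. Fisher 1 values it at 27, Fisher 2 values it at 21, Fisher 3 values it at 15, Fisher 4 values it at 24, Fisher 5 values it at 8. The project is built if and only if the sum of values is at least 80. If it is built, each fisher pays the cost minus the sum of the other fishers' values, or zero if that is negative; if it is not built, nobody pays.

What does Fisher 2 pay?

6

Total value 95 ≥ cost 80, so the project is built.
The other fishers' values sum to 74.
Cost minus that sum is 80 - 74 = 6.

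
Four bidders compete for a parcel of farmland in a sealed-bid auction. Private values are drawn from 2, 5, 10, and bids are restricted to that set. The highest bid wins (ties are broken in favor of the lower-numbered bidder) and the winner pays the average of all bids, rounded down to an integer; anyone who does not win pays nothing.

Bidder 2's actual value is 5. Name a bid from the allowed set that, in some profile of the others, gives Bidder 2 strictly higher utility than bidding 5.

Suppose Bidder 1 bids 5, Bidder 3 bids 2 and Bidder 4 bids 2.
Bid 5: loses, pays 0, utility 0.
Bid 10: wins, pays 4, utility 5 - 4 = 1.
So bidding 10 beats truth here (1 > 0).

10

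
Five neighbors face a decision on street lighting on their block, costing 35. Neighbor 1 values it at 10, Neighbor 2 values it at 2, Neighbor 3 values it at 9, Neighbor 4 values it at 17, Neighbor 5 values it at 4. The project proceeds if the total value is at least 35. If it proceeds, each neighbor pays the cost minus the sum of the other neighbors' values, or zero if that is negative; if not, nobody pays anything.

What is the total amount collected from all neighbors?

Total value 42 ≥ cost 35, so it is built.
Neighbor 1: others sum to 32; max(0, 35 - 32) = 3.
Neighbor 2: others sum to 40; max(0, 35 - 40) = 0.
Neighbor 3: others sum to 33; max(0, 35 - 33) = 2.
Neighbor 4: others sum to 25; max(0, 35 - 25) = 10.
Neighbor 5: others sum to 38; max(0, 35 - 38) = 0.
Total collected = 3 + 0 + 2 + 10 + 0 = 15.

15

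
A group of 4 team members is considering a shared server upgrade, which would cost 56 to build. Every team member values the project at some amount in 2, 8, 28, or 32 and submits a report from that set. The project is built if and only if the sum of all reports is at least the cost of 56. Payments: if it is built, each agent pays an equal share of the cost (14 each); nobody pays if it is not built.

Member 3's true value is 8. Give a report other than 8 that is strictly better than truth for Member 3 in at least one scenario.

Suppose Member 1 reports 8, Member 2 reports 8 and Member 4 reports 32.
Report 8: project built, pays 14, utility 8 - 14 = -6.
Report 2: project not built, utility 0.
So reporting 2 beats truth here (0 > -6).

2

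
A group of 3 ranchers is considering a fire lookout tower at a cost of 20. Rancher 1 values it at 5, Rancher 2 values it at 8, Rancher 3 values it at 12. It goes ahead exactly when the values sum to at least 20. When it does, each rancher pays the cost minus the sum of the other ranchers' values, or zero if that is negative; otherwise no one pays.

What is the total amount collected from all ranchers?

10

Total value 25 ≥ cost 20, so it is built.
Rancher 1: others sum to 20; max(0, 20 - 20) = 0.
Rancher 2: others sum to 17; max(0, 20 - 17) = 3.
Rancher 3: others sum to 13; max(0, 20 - 13) = 7.
Total collected = 0 + 3 + 7 = 10.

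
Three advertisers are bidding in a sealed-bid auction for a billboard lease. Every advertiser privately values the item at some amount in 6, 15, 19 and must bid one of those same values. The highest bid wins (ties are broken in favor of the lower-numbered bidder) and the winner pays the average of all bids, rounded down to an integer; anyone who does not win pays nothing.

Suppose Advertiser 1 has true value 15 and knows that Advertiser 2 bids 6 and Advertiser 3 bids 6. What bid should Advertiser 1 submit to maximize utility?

Bid 6: wins, pays 6, utility 15 - 6 = 9.
Bid 15: wins, pays 9, utility 15 - 9 = 6.
Bid 19: wins, pays 10, utility 15 - 10 = 5.
The best choice is 6 with utility 9.

6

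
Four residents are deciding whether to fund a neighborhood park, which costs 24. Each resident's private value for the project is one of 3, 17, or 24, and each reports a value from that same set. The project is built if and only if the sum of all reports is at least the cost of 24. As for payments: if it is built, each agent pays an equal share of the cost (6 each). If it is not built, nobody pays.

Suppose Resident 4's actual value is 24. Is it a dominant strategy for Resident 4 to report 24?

Check each profile of the others' reports and compare truth against every alternative report.
Others report (3, 3, 3): truth gives 18, best alternative gives 18.
Others report (3, 3, 17): truth gives 18, best alternative gives 18.
Others report (3, 3, 24): truth gives 18, best alternative gives 18.
Others report (3, 17, 3): truth gives 18, best alternative gives 18.
Others report (3, 17, 17): truth gives 18, best alternative gives 18.
Others report (3, 17, 24): truth gives 18, best alternative gives 18.
(Remaining 21 profiles checked similarly; truth is weakly best in each.)
In every case the truthful report is at least as good as any alternative, so it is a dominant strategy.

Yes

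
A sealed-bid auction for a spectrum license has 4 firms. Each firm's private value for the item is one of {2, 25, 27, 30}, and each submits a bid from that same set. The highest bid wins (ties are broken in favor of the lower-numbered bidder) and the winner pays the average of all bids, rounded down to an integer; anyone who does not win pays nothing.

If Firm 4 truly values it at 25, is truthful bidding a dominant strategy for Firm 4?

No

Consider the case where Firm 1 bids 2, Firm 2 bids 2 and Firm 3 bids 25.
Truthful bid 25: loses, pays 0, utility 0.
Bid 27 instead: wins, pays 14, utility 25 - 14 = 11.
Since 11 > 0, bidding 27 is strictly better here, so truthful bidding is not dominant.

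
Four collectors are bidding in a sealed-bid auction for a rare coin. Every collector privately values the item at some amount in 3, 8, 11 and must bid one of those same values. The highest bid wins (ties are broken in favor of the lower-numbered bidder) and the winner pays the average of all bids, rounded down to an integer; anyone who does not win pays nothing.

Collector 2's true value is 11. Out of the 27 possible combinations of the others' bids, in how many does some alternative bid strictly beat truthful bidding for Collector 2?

4

Others bid (3, 3, 3): truth gives 6; bid 8 gives 7 > 6. Violating.
Others bid (3, 3, 8): truth gives 5; bid 8 gives 6 > 5. Violating.
Others bid (3, 8, 3): truth gives 5; bid 8 gives 6 > 5. Violating.
Others bid (3, 8, 8): truth gives 4; bid 8 gives 5 > 4. Violating.
Others bid (3, 3, 11): truth gives 4; no alternative beats it.
Others bid (3, 8, 11): truth gives 3; no alternative beats it.
(Checking all 27 profiles: 4 have a profitable deviation, 23 do not.)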